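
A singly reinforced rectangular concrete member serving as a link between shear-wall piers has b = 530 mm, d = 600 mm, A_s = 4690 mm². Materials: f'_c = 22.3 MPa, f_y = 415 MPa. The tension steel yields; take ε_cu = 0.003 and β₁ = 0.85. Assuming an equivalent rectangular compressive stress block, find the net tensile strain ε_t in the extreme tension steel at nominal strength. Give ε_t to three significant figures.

a = A_s f_y/(0.85 f'_c b) = 193.74 mm.
β₁ = 0.85, so c = a/β₁ = 193.74/0.85 = 227.93 mm.
From the linear strain diagram with ε_cu = 0.003: ε_t = 0.003 (d − c)/c = 0.003 × (600 − 227.93)/227.93 = 0.00490.
ε_t is between 0.004 and 0.005 — transition zone.

ε_t ≈ 0.00490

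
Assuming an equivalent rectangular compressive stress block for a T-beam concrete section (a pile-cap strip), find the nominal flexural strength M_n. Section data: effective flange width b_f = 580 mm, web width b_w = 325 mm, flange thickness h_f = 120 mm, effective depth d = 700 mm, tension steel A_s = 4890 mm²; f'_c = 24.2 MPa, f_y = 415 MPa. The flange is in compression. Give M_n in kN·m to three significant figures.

Tension: T = A_s f_y = 4890 × 415 = 2029350 N.
Try a within the flange: a = T/(0.85 f'_c b_f) = 2029350/(0.85 × 24.2 × 580) = 170.10 mm.
a = 170.10 > h_f = 120 mm: the block extends into the web. Split into flange-overhang and web parts.
C_f = 0.85 f'_c (b_f − b_w) h_f = 0.85 × 24.2 × (580 − 325) × 120 = 629442 N.
Remaining web compression depth: a_w = (T − C_f)/(0.85 f'_c b_w) = (2029350 − 629442)/(0.85 × 24.2 × 325) = 209.40 mm.
M_n = C_f(d − h_f/2) + (T − C_f)(d − a_w/2) = 629442 × (700 − 60) + 1399908 × (700 − 104.7) = 402.84 + 833.37 = 1236.21 × 10⁶ N·mm.
M_n = 1236.21 kN·m.

M_n ≈ 1240 kN·m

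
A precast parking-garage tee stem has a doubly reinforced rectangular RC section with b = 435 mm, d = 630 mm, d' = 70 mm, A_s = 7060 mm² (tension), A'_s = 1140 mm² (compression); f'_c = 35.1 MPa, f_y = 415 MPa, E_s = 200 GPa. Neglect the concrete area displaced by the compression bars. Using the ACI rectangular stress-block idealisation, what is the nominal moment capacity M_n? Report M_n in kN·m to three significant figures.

Assume both tension and compression steel yield.
Net tension couple steel: A_s − A'_s = 5920 mm².
a = (A_s − A'_s) f_y / (0.85 f'_c b) = 2456800/(0.85 × 35.1 × 435) = 189.30 mm.
c = a/β₁ = 189.30/0.799 = 236.92 mm; ε'_s = 0.003(c − d')/c = 0.0021 ≥ f_y/E_s = 0.0021, so compression steel does yield.
M_n = (A_s − A'_s) f_y (d − a/2) + A'_s f_y (d − d') = [2456800 × (630 − 94.65) + 473100 × (630 − 70)] × 10⁻⁶ = 1315.25 + 264.94 = 1580.19 kN·m.

M_n ≈ 1580 kN·m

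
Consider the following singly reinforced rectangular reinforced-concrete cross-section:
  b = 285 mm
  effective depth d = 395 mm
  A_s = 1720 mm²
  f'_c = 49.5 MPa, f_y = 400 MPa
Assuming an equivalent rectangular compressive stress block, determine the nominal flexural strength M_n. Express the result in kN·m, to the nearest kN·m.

T = A_s f_y = 1720 × 400 = 688000 N = 688 kN.
From C = T: a = T/(0.85 f'_c b) = 688000/(0.85 × 49.5 × 285) = 57.37 mm.
M_n = T(d − a/2) = 688 kN × (395 − 28.685) mm = 252.02 kN·m.

M_n ≈ 252 kN·m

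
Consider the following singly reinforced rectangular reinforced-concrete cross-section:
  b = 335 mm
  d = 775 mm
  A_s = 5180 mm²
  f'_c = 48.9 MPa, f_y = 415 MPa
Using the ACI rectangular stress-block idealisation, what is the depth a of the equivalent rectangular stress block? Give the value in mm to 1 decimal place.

a ≈ 154.4 mm

T = A_s f_y = 5180 × 415 = 2149700 N = 2149.7 kN.
Setting C = 0.85 f'_c a b equal to T: a = 2149700/(0.85 × 48.9 × 335) = 154.4 mm.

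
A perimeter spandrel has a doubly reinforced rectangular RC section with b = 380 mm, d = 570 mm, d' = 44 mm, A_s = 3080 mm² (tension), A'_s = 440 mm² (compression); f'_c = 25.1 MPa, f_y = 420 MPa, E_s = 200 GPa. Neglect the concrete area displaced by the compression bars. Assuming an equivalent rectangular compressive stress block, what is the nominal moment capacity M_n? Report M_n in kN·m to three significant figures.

M_n ≈ 653 kN·m

Assume both tension and compression steel yield.
Net tension couple steel: A_s − A'_s = 2640 mm².
a = (A_s − A'_s) f_y / (0.85 f'_c b) = 1108800/(0.85 × 25.1 × 380) = 136.77 mm.
c = a/β₁ = 136.77/0.85 = 160.91 mm; ε'_s = 0.003(c − d')/c = 0.0022 ≥ f_y/E_s = 0.0021, so compression steel does yield.
M_n = (A_s − A'_s) f_y (d − a/2) + A'_s f_y (d − d') = [1108800 × (570 − 68.385) + 184800 × (570 − 44)] × 10⁻⁶ = 556.19 + 97.20 = 653.39 kN·m.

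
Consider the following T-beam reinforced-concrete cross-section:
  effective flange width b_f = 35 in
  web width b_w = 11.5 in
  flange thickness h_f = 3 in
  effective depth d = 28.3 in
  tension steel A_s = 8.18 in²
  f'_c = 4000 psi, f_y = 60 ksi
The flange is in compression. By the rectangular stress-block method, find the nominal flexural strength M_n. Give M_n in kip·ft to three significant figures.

M_n ≈ 1060 kip·ft

Tension: T = A_s f_y = 8.18 × 60 = 490.8 kips.
Try a within the flange: a = T/(0.85 f'_c b_f) = 490.8/(0.85 × 4 × 35) = 4.124 in.
a = 4.124 > h_f = 3 in: the block extends into the web. Split into flange-overhang and web parts.
C_f = 0.85 f'_c (b_f − b_w) h_f = 0.85 × 4 × (35 − 11.5) × 3 = 239.7 kips.
Remaining web compression depth: a_w = (T − C_f)/(0.85 f'_c b_w) = (490.8 − 239.7)/(0.85 × 4 × 11.5) = 6.422 in.
M_n = C_f(d − h_f/2) + (T − C_f)(d − a_w/2) = 239.7 × (28.3 − 1.5) + 251.1 × (28.3 − 3.211) = 6424.0 + 6299.8 = 12723.8 kip·in.
M_n = 12723.8/12 = 1060.32 kip·ft.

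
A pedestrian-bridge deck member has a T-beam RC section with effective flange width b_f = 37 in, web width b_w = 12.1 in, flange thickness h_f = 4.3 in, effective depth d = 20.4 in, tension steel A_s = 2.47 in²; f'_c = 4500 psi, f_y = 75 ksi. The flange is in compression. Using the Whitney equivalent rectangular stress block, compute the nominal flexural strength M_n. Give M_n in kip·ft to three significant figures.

M_n ≈ 305 kip·ft

Tension: T = A_s f_y = 2.47 × 75 = 185.25 kips.
Try a within the flange: a = T/(0.85 f'_c b_f) = 185.25/(0.85 × 4.5 × 37) = 1.309 in.
Since a = 1.309 ≤ h_f = 4.3 in, the stress block lies entirely in the flange; analyse as a rectangular beam of width b_f.
M_n = T(d − a/2) = 185.25 × (20.4 − 0.6545) = 3657.9 kip·in.
M_n = 3657.9/12 = 304.83 kip·ft.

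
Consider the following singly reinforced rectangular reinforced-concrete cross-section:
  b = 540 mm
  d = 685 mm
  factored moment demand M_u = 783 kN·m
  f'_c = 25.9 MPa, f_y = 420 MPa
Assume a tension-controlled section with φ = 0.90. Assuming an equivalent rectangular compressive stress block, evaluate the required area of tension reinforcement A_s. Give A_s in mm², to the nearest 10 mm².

A_s ≈ 3310 mm²

M_n = M_u/φ = 783/0.90 = 870 kN·m.
With M_n = 0.85 f'_c a b (d − a/2), solve the quadratic for a:
a = d − √(d² − 2M_n/(0.85 f'_c b)) = 685 − √(685² − 2 × 870×10⁶/(0.85 × 25.9 × 540)) = 116.79 mm.
A_s = 0.85 f'_c a b / f_y = 0.85 × 25.9 × 116.79 × 540 / 420 = 3305.7 mm².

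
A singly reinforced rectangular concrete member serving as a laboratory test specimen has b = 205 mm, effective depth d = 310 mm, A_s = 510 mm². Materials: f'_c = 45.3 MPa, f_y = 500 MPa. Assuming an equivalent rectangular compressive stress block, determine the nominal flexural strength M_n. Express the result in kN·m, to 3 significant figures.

T = A_s f_y = 510 × 500 = 255000 N = 255 kN.
From C = T: a = T/(0.85 f'_c b) = 255000/(0.85 × 45.3 × 205) = 32.30 mm.
M_n = T(d − a/2) = 255 kN × (310 − 16.15) mm = 74.93 kN·m.

M_n ≈ 74.9 kN·m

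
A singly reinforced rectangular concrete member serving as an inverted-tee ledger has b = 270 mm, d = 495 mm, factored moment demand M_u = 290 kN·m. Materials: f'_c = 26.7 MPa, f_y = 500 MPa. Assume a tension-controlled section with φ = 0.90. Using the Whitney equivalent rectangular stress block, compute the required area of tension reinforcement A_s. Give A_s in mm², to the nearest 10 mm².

A_s ≈ 1480 mm²

M_n = M_u/φ = 290/0.90 = 322.222 kN·m.
With M_n = 0.85 f'_c a b (d − a/2), solve the quadratic for a:
a = d − √(d² − 2M_n/(0.85 f'_c b)) = 495 − √(495² − 2 × 322.222×10⁶/(0.85 × 26.7 × 270)) = 121.03 mm.
A_s = 0.85 f'_c a b / f_y = 0.85 × 26.7 × 121.03 × 270 / 500 = 1483.3 mm².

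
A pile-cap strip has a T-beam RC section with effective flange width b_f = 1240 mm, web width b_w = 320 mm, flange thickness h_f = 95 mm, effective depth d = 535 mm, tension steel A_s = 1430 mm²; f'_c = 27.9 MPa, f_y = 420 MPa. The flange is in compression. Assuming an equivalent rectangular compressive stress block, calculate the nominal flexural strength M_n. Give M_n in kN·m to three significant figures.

M_n ≈ 315 kN·m

Tension: T = A_s f_y = 1430 × 420 = 600600 N.
Try a within the flange: a = T/(0.85 f'_c b_f) = 600600/(0.85 × 27.9 × 1240) = 20.42 mm.
Since a = 20.42 ≤ h_f = 95 mm, the stress block lies entirely in the flange; analyse as a rectangular beam of width b_f.
M_n = T(d − a/2) = 600600 × (535 − 10.21) = 315.19 × 10⁶ N·mm.
M_n = 315.19 kN·m.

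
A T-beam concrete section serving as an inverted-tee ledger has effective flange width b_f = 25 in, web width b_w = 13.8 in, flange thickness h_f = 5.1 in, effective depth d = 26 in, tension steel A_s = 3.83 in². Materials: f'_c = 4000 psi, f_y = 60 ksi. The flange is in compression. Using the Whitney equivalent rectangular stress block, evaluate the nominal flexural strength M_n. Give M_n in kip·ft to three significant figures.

Tension: T = A_s f_y = 3.83 × 60 = 229.8 kips.
Try a within the flange: a = T/(0.85 f'_c b_f) = 229.8/(0.85 × 4 × 25) = 2.704 in.
Since a = 2.704 ≤ h_f = 5.1 in, the stress block lies entirely in the flange; analyse as a rectangular beam of width b_f.
M_n = T(d − a/2) = 229.8 × (26 − 1.352) = 5664.1 kip·in.
M_n = 5664.1/12 = 472.01 kip·ft.

M_n ≈ 472 kip·ft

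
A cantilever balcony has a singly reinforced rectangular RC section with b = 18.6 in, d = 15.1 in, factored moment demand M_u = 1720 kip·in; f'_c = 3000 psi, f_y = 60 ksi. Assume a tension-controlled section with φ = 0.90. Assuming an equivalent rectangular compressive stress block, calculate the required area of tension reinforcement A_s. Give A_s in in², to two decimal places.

M_n = M_u/φ = 1720/0.90 = 1911.11 kip·in.
From M_n = 0.85 f'_c a b (d − a/2):
a = d − √(d² − 2M_n/(0.85 f'_c b)) = 15.1 − √(15.1² − 2 × 1911.11/(0.85 × 3 × 18.6)) = 2.958 in.
A_s = 0.85 f'_c a b / f_y = 0.85 × 3 × 2.958 × 18.6 / 60 = 2.338 in².

A_s ≈ 2.34 in²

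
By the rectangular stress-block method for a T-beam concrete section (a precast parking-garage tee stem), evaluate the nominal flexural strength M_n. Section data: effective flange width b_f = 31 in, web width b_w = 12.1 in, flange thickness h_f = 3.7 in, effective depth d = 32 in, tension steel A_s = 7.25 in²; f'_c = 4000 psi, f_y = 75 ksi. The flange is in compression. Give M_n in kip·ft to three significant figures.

M_n ≈ 1320 kip·ft

Tension: T = A_s f_y = 7.25 × 75 = 543.75 kips.
Try a within the flange: a = T/(0.85 f'_c b_f) = 543.75/(0.85 × 4 × 31) = 5.159 in.
a = 5.159 > h_f = 3.7 in: the block extends into the web. Split into flange-overhang and web parts.
C_f = 0.85 f'_c (b_f − b_w) h_f = 0.85 × 4 × (31 − 12.1) × 3.7 = 237.8 kips.
Remaining web compression depth: a_w = (T − C_f)/(0.85 f'_c b_w) = (543.75 − 237.8)/(0.85 × 4 × 12.1) = 7.437 in.
M_n = C_f(d − h_f/2) + (T − C_f)(d − a_w/2) = 237.8 × (32 − 1.85) + 305.95 × (32 − 3.7185) = 7169.7 + 8652.7 = 15822.4 kip·in.
M_n = 15822.4/12 = 1318.53 kip·ft.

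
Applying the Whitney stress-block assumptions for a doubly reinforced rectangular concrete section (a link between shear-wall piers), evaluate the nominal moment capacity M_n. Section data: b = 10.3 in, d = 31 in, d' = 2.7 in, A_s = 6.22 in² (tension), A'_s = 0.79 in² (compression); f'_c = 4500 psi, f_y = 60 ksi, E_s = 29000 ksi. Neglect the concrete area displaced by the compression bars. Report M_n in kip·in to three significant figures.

M_n ≈ 10100 kip·in

Assume both steels yield.
a = (A_s − A'_s) f_y/(0.85 f'_c b) = (6.22 − 0.79) × 60/(0.85 × 4.5 × 10.3) = 8.270 in.
c = a/β₁ = 8.270/0.825 = 10.024 in; ε'_s = 0.003(c − d')/c = 0.0022 ≥ ε_y = 0.0021, so the compression steel yields.
M_n = (A_s − A'_s) f_y (d − a/2) + A'_s f_y (d − d') = 325.8 × (31 − 4.135) + 47.4 × (31 − 2.7) = 8752.6 + 1341.4 = 10094.0 kip·in.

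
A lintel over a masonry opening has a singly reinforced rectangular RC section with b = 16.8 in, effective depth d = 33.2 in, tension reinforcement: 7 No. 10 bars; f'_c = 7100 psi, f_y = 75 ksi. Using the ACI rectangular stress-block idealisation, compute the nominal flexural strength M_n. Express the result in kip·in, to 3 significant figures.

M_n ≈ 19900 kip·in

A_s = 7 × 1.27 = 8.89 in².
T = A_s f_y = 8.89 × 75 = 666.75 kips.
a = T/(0.85 f'_c b) = 666.75/(0.85 × 7.1 × 16.8) = 6.576 in.
M_n = T(d − a/2) = 666.75 × (33.2 − 3.288) = 19943.8 kip·in.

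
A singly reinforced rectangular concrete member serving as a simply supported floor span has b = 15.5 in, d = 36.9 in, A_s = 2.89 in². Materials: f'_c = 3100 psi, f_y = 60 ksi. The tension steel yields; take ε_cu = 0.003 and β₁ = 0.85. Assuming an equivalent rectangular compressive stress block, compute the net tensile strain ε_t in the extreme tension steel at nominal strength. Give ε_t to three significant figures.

a = A_s f_y/(0.85 f'_c b) = 4.246 in.
β₁ = 0.85, so c = a/β₁ = 4.246/0.85 = 4.995 in.
From the linear strain diagram with ε_cu = 0.003: ε_t = 0.003 (d − c)/c = 0.003 × (36.9 − 4.995)/4.995 = 0.0192.
Since ε_t ≥ 0.005, the section is tension-controlled.

ε_t ≈ 0.0192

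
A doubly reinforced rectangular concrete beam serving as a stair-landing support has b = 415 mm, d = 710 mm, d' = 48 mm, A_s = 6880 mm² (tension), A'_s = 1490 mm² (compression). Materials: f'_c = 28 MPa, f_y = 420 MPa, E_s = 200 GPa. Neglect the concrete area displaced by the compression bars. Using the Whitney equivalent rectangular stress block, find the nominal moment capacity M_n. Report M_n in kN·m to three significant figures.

M_n ≈ 1760 kN·m

Assume both tension and compression steel yield.
Net tension couple steel: A_s − A'_s = 5390 mm².
a = (A_s − A'_s) f_y / (0.85 f'_c b) = 2263800/(0.85 × 28 × 415) = 229.20 mm.
c = a/β₁ = 229.20/0.85 = 269.65 mm; ε'_s = 0.003(c − d')/c = 0.0025 ≥ f_y/E_s = 0.0021, so compression steel does yield.
M_n = (A_s − A'_s) f_y (d − a/2) + A'_s f_y (d − d') = [2263800 × (710 − 114.6) + 625800 × (710 − 48)] × 10⁻⁶ = 1347.87 + 414.28 = 1762.15 kN·m.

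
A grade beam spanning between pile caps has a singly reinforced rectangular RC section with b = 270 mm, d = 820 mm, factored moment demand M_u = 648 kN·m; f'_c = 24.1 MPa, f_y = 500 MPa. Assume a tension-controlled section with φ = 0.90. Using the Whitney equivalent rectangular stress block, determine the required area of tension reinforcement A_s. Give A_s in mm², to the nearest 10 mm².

A_s ≈ 1970 mm²

M_n = M_u/φ = 648/0.90 = 720 kN·m.
With M_n = 0.85 f'_c a b (d − a/2), solve the quadratic for a:
a = d − √(d² − 2M_n/(0.85 f'_c b)) = 820 − √(820² − 2 × 720×10⁶/(0.85 × 24.1 × 270)) = 178.09 mm.
A_s = 0.85 f'_c a b / f_y = 0.85 × 24.1 × 178.09 × 270 / 500 = 1970.0 mm².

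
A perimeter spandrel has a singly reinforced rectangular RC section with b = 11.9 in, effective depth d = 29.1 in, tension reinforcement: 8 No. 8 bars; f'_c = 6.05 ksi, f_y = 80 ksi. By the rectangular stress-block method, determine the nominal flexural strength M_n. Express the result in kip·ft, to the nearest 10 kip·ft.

A_s = 8 × 0.79 = 6.32 in².
T = A_s f_y = 6.32 × 80 = 505.6 kips.
a = T/(0.85 f'_c b) = 505.6/(0.85 × 6.05 × 11.9) = 8.262 in.
M_n = T(d − a/2) = 505.6 × (29.1 − 4.131) = 12624.3 kip·in = 12624.3/12 = 1052.03 kip·ft.

M_n ≈ 1050 kip·ft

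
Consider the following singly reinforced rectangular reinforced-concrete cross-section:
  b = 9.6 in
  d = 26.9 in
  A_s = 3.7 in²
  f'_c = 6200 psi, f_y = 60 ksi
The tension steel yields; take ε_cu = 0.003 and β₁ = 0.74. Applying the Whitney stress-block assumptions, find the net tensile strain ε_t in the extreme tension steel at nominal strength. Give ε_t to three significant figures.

ε_t ≈ 0.0106

a = A_s f_y/(0.85 f'_c b) = 4.388 in.
β₁ = 0.74, so c = a/β₁ = 4.388/0.74 = 5.930 in.
From the linear strain diagram with ε_cu = 0.003: ε_t = 0.003 (d − c)/c = 0.003 × (26.9 − 5.930)/5.930 = 0.0106.
Since ε_t ≥ 0.005, the section is tension-controlled.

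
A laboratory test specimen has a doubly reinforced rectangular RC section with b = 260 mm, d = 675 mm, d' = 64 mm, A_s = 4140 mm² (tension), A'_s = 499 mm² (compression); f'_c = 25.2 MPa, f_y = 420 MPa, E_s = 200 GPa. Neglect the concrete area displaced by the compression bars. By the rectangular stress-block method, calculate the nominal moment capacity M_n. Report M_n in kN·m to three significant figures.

M_n ≈ 950 kN·m

Assume both tension and compression steel yield.
Net tension couple steel: A_s − A'_s = 3641 mm².
a = (A_s − A'_s) f_y / (0.85 f'_c b) = 1529220/(0.85 × 25.2 × 260) = 274.59 mm.
c = a/β₁ = 274.59/0.85 = 323.05 mm; ε'_s = 0.003(c − d')/c = 0.0024 ≥ f_y/E_s = 0.0021, so compression steel does yield.
M_n = (A_s − A'_s) f_y (d − a/2) + A'_s f_y (d − d') = [1529220 × (675 − 137.295) + 209580 × (675 − 64)] × 10⁻⁶ = 822.27 + 128.05 = 950.32 kN·m.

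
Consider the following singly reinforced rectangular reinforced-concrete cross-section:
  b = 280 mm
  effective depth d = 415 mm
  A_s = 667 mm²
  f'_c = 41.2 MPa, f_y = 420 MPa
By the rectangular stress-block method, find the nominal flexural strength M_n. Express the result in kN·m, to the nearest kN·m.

T = A_s f_y = 667 × 420 = 280140 N = 280.14 kN.
From C = T: a = T/(0.85 f'_c b) = 280140/(0.85 × 41.2 × 280) = 28.57 mm.
M_n = T(d − a/2) = 280.14 kN × (415 − 14.285) mm = 112.26 kN·m.

M_n ≈ 112 kN·m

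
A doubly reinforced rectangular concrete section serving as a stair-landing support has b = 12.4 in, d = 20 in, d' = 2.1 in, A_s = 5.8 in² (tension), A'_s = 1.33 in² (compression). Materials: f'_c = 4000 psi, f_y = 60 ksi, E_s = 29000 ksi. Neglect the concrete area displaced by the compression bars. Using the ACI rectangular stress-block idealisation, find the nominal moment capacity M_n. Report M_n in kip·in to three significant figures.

Assume both steels yield.
a = (A_s − A'_s) f_y/(0.85 f'_c b) = (5.8 − 1.33) × 60/(0.85 × 4 × 12.4) = 6.361 in.
c = a/β₁ = 6.361/0.85 = 7.484 in; ε'_s = 0.003(c − d')/c = 0.0022 ≥ ε_y = 0.0021, so the compression steel yields.
M_n = (A_s − A'_s) f_y (d − a/2) + A'_s f_y (d − d') = 268.2 × (20 − 3.1805) + 79.8 × (20 − 2.1) = 4511.0 + 1428.4 = 5939.4 kip·in.

M_n ≈ 5940 kip·in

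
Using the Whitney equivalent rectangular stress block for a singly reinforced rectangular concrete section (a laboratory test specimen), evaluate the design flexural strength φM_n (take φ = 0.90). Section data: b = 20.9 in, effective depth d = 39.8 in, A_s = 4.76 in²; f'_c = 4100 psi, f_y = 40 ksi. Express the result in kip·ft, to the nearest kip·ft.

φM_n ≈ 550 kip·ft

T = A_s f_y = 4.76 × 40 = 190.4 kips.
a = T/(0.85 f'_c b) = 190.4/(0.85 × 4.1 × 20.9) = 2.614 in.
M_n = T(d − a/2) = 190.4 × (39.8 − 1.307) = 7329.1 kip·in = 7329.1/12 = 610.76 kip·ft.
φM_n = 0.90 × 610.76 = 549.68 kip·ft.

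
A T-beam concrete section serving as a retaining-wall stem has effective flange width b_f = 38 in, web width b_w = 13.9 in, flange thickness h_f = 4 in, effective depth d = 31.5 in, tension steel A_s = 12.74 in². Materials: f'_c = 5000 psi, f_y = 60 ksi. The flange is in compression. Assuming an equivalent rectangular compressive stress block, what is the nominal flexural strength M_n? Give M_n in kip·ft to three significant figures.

Tension: T = A_s f_y = 12.74 × 60 = 764.4 kips.
Try a within the flange: a = T/(0.85 f'_c b_f) = 764.4/(0.85 × 5 × 38) = 4.733 in.
a = 4.733 > h_f = 4 in: the block extends into the web. Split into flange-overhang and web parts.
C_f = 0.85 f'_c (b_f − b_w) h_f = 0.85 × 5 × (38 − 13.9) × 4 = 409.7 kips.
Remaining web compression depth: a_w = (T − C_f)/(0.85 f'_c b_w) = (764.4 − 409.7)/(0.85 × 5 × 13.9) = 6.004 in.
M_n = C_f(d − h_f/2) + (T − C_f)(d − a_w/2) = 409.7 × (31.5 − 2) + 354.7 × (31.5 − 3.002) = 12086.2 + 10108.2 = 22194.4 kip·in.
M_n = 22194.4/12 = 1849.53 kip·ft.

M_n ≈ 1850 kip·ft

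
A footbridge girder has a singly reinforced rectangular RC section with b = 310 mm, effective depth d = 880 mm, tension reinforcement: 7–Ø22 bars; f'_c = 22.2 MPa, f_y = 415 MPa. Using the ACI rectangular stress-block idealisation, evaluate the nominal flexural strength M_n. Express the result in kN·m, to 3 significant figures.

A_s = 7 × 380 = 2660 mm².
T = A_s f_y = 2660 × 415 = 1103900 N = 1103.9 kN.
From C = T: a = T/(0.85 f'_c b) = 1103900/(0.85 × 22.2 × 310) = 188.71 mm.
M_n = T(d − a/2) = 1103.9 kN × (880 − 94.355) mm = 867.27 kN·m.

M_n ≈ 867 kN·m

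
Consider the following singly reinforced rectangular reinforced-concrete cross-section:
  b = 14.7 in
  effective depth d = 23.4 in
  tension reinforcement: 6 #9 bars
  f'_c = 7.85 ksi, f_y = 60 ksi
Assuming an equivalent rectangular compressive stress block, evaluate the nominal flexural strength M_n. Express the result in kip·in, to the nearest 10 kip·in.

A_s = 6 × 1 = 6 in².
T = A_s f_y = 6 × 60 = 360 kips.
a = T/(0.85 f'_c b) = 360/(0.85 × 7.85 × 14.7) = 3.670 in.
M_n = T(d − a/2) = 360 × (23.4 − 1.835) = 7763.4 kip·in.

M_n ≈ 7760 kip·in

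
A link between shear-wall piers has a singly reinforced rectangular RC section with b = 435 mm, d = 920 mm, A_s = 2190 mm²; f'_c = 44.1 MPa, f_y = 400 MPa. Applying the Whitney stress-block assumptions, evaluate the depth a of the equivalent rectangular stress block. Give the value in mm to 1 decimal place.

T = A_s f_y = 2190 × 400 = 876000 N = 876 kN.
Setting C = 0.85 f'_c a b equal to T: a = 876000/(0.85 × 44.1 × 435) = 53.7 mm.

a ≈ 53.7 mm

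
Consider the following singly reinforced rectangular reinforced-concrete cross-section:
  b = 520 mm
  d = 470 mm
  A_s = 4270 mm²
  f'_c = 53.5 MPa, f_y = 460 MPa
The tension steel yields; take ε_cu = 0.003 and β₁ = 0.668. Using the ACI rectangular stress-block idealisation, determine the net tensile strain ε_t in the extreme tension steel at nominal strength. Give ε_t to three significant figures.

ε_t ≈ 0.00834

a = A_s f_y/(0.85 f'_c b) = 83.06 mm.
β₁ = 0.668, so c = a/β₁ = 83.06/0.668 = 124.34 mm.
From the linear strain diagram with ε_cu = 0.003: ε_t = 0.003 (d − c)/c = 0.003 × (470 − 124.34)/124.34 = 0.00834.
Since ε_t ≥ 0.005, the section is tension-controlled.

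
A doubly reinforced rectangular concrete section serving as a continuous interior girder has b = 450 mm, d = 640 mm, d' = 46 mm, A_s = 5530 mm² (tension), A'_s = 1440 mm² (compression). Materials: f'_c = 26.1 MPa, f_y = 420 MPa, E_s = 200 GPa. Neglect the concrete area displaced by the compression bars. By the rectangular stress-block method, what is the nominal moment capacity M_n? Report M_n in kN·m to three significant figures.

Assume both tension and compression steel yield.
Net tension couple steel: A_s − A'_s = 4090 mm².
a = (A_s − A'_s) f_y / (0.85 f'_c b) = 1717800/(0.85 × 26.1 × 450) = 172.07 mm.
c = a/β₁ = 172.07/0.85 = 202.44 mm; ε'_s = 0.003(c − d')/c = 0.0023 ≥ f_y/E_s = 0.0021, so compression steel does yield.
M_n = (A_s − A'_s) f_y (d − a/2) + A'_s f_y (d − d') = [1717800 × (640 − 86.035) + 604800 × (640 − 46)] × 10⁻⁶ = 951.60 + 359.25 = 1310.85 kN·m.

M_n ≈ 1310 kN·m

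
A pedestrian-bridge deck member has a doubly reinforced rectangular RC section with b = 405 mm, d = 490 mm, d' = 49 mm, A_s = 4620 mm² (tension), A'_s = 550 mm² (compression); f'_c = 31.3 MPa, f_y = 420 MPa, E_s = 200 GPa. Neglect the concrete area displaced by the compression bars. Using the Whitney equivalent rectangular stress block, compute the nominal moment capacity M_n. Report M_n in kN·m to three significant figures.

M_n ≈ 804 kN·m

Assume both tension and compression steel yield.
Net tension couple steel: A_s − A'_s = 4070 mm².
a = (A_s − A'_s) f_y / (0.85 f'_c b) = 1709400/(0.85 × 31.3 × 405) = 158.64 mm.
c = a/β₁ = 158.64/0.826 = 192.06 mm; ε'_s = 0.003(c − d')/c = 0.0022 ≥ f_y/E_s = 0.0021, so compression steel does yield.
M_n = (A_s − A'_s) f_y (d − a/2) + A'_s f_y (d − d') = [1709400 × (490 − 79.32) + 231000 × (490 − 49)] × 10⁻⁶ = 702.02 + 101.87 = 803.89 kN·m.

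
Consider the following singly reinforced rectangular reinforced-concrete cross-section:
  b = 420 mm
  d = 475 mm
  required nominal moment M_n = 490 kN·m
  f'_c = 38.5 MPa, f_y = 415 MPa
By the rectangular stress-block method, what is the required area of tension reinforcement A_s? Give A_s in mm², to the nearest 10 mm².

A_s ≈ 2720 mm²

With M_n = 0.85 f'_c a b (d − a/2), solve the quadratic for a:
a = d − √(d² − 2M_n/(0.85 f'_c b)) = 475 − √(475² − 2 × 490×10⁶/(0.85 × 38.5 × 420)) = 82.16 mm.
A_s = 0.85 f'_c a b / f_y = 0.85 × 38.5 × 82.16 × 420 / 415 = 2721.1 mm².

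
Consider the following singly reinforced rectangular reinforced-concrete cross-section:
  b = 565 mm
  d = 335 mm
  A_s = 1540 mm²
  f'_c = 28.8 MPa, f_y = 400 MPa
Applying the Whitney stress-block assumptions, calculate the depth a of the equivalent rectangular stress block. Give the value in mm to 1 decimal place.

a ≈ 44.5 mm

T = A_s f_y = 1540 × 400 = 616000 N = 616 kN.
Setting C = 0.85 f'_c a b equal to T: a = 616000/(0.85 × 28.8 × 565) = 44.5 mm.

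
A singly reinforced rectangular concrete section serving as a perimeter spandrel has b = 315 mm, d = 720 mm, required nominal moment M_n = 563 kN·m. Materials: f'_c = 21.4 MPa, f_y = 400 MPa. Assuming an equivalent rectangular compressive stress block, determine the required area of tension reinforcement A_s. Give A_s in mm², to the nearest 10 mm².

With M_n = 0.85 f'_c a b (d − a/2), solve the quadratic for a:
a = d − √(d² − 2M_n/(0.85 f'_c b)) = 720 − √(720² − 2 × 563×10⁶/(0.85 × 21.4 × 315)) = 152.65 mm.
A_s = 0.85 f'_c a b / f_y = 0.85 × 21.4 × 152.65 × 315 / 400 = 2186.7 mm².

A_s ≈ 2190 mm²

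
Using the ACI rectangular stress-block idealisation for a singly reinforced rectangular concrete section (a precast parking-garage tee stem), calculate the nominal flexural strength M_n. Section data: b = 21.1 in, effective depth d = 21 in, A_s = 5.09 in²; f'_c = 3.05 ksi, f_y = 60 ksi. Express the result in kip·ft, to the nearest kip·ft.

M_n ≈ 463 kip·ft

T = A_s f_y = 5.09 × 60 = 305.4 kips.
a = T/(0.85 f'_c b) = 305.4/(0.85 × 3.05 × 21.1) = 5.583 in.
M_n = T(d − a/2) = 305.4 × (21 − 2.7915) = 5560.9 kip·in = 5560.9/12 = 463.41 kip·ft.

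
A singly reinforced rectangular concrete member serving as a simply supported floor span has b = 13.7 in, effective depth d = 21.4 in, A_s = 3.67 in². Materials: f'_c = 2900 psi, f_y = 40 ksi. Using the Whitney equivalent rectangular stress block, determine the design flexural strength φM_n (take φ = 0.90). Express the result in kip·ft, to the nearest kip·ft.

φM_n ≈ 212 kip·ft

T = A_s f_y = 3.67 × 40 = 146.8 kips.
a = T/(0.85 f'_c b) = 146.8/(0.85 × 2.9 × 13.7) = 4.347 in.
M_n = T(d − a/2) = 146.8 × (21.4 − 2.1735) = 2822.5 kip·in = 2822.5/12 = 235.21 kip·ft.
φM_n = 0.90 × 235.21 = 211.69 kip·ft.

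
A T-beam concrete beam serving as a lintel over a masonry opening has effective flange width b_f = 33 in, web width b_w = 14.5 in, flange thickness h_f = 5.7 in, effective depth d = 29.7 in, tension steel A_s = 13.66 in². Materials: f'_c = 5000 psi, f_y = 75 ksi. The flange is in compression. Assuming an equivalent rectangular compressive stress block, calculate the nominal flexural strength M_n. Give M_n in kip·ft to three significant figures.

M_n ≈ 2200 kip·ft

Tension: T = A_s f_y = 13.66 × 75 = 1024.5 kips.
Try a within the flange: a = T/(0.85 f'_c b_f) = 1024.5/(0.85 × 5 × 33) = 7.305 in.
a = 7.305 > h_f = 5.7 in: the block extends into the web. Split into flange-overhang and web parts.
C_f = 0.85 f'_c (b_f − b_w) h_f = 0.85 × 5 × (33 − 14.5) × 5.7 = 448.2 kips.
Remaining web compression depth: a_w = (T − C_f)/(0.85 f'_c b_w) = (1024.5 − 448.2)/(0.85 × 5 × 14.5) = 9.352 in.
M_n = C_f(d − h_f/2) + (T − C_f)(d − a_w/2) = 448.2 × (29.7 − 2.85) + 576.3 × (29.7 − 4.676) = 12034.2 + 14421.3 = 26455.5 kip·in.
M_n = 26455.5/12 = 2204.63 kip·ft.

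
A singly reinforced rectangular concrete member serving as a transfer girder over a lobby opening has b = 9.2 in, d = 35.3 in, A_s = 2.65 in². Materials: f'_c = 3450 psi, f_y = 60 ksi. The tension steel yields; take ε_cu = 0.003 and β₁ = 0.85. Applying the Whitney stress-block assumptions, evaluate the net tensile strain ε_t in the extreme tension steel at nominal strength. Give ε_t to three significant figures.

a = A_s f_y/(0.85 f'_c b) = 5.893 in.
β₁ = 0.85, so c = a/β₁ = 5.893/0.85 = 6.933 in.
From the linear strain diagram with ε_cu = 0.003: ε_t = 0.003 (d − c)/c = 0.003 × (35.3 − 6.933)/6.933 = 0.0123.
Since ε_t ≥ 0.005, the section is tension-controlled.

ε_t ≈ 0.0123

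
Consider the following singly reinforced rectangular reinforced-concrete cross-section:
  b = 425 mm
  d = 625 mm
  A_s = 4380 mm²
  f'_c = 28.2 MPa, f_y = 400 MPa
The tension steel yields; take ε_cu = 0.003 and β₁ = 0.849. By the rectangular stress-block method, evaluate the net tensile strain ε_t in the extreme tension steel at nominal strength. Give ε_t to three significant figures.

a = A_s f_y/(0.85 f'_c b) = 171.98 mm.
β₁ = 0.849, so c = a/β₁ = 171.98/0.849 = 202.57 mm.
From the linear strain diagram with ε_cu = 0.003: ε_t = 0.003 (d − c)/c = 0.003 × (625 − 202.57)/202.57 = 0.00626.
Since ε_t ≥ 0.005, the section is tension-controlled.

ε_t ≈ 0.00626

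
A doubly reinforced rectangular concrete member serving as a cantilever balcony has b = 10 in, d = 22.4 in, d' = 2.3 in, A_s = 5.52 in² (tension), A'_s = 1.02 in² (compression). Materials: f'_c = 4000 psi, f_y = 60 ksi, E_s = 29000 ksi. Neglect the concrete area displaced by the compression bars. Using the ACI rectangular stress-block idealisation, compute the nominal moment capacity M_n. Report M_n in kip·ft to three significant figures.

Assume both steels yield.
a = (A_s − A'_s) f_y/(0.85 f'_c b) = (5.52 − 1.02) × 60/(0.85 × 4 × 10) = 7.941 in.
c = a/β₁ = 7.941/0.85 = 9.342 in; ε'_s = 0.003(c − d')/c = 0.0023 ≥ ε_y = 0.0021, so the compression steel yields.
M_n = (A_s − A'_s) f_y (d − a/2) + A'_s f_y (d − d') = 270 × (22.4 − 3.9705) + 61.2 × (22.4 − 2.3) = 4976.0 + 1230.1 = 6206.1 kip·in = 6206.1/12 = 517.18 kip·ft.

M_n ≈ 517 kip·ft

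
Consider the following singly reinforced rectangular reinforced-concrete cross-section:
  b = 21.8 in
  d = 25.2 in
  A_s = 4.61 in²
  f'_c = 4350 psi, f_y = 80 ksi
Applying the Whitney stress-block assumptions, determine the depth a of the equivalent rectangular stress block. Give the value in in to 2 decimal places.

a ≈ 4.58 in

T = A_s f_y = 4.61 × 80 = 368.8 kips.
a = T/(0.85 f'_c b) = 368.8/(0.85 × 4.35 × 21.8) = 4.58 in.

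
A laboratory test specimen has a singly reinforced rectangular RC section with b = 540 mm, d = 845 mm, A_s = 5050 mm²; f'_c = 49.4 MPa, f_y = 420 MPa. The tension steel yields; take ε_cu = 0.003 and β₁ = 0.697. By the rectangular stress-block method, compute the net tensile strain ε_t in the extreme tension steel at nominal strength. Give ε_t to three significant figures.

a = A_s f_y/(0.85 f'_c b) = 93.54 mm.
β₁ = 0.697, so c = a/β₁ = 93.54/0.697 = 134.20 mm.
From the linear strain diagram with ε_cu = 0.003: ε_t = 0.003 (d − c)/c = 0.003 × (845 − 134.20)/134.20 = 0.0159.
Since ε_t ≥ 0.005, the section is tension-controlled.

ε_t ≈ 0.0159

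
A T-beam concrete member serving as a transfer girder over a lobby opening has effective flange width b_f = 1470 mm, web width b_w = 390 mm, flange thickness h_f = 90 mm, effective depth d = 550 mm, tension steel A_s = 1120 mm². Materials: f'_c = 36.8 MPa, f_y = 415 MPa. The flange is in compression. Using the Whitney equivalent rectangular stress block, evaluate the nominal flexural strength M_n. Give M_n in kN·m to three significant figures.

M_n ≈ 253 kN·m

Tension: T = A_s f_y = 1120 × 415 = 464800 N.
Try a within the flange: a = T/(0.85 f'_c b_f) = 464800/(0.85 × 36.8 × 1470) = 10.11 mm.
Since a = 10.11 ≤ h_f = 90 mm, the stress block lies entirely in the flange; analyse as a rectangular beam of width b_f.
M_n = T(d − a/2) = 464800 × (550 − 5.055) = 253.29 × 10⁶ N·mm.
M_n = 253.29 kN·m.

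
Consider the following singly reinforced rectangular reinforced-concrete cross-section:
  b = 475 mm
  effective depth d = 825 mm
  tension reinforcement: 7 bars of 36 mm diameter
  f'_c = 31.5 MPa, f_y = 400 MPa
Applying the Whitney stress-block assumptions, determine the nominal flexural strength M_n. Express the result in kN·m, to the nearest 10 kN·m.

A_s = 7 × 1018 = 7126 mm².
T = A_s f_y = 7126 × 400 = 2850400 N = 2850.4 kN.
From C = T: a = T/(0.85 f'_c b) = 2850400/(0.85 × 31.5 × 475) = 224.12 mm.
M_n = T(d − a/2) = 2850.4 kN × (825 − 112.06) mm = 2032.16 kN·m.

M_n ≈ 2030 kN·m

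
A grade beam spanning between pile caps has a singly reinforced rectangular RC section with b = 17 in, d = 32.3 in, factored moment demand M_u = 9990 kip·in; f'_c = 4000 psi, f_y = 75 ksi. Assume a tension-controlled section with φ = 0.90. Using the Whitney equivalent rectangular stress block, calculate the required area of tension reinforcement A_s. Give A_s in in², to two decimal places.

M_n = M_u/φ = 9990/0.90 = 11100 kip·in.
From M_n = 0.85 f'_c a b (d − a/2):
a = d − √(d² − 2M_n/(0.85 f'_c b)) = 32.3 − √(32.3² − 2 × 11100/(0.85 × 4 × 17)) = 6.625 in.
A_s = 0.85 f'_c a b / f_y = 0.85 × 4 × 6.625 × 17 / 75 = 5.106 in².

A_s ≈ 5.11 in²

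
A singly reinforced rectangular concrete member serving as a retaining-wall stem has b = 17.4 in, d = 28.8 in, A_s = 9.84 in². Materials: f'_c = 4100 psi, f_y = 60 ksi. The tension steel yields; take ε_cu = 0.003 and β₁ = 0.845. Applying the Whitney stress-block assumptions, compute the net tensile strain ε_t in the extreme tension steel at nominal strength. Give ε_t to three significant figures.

a = A_s f_y/(0.85 f'_c b) = 9.736 in.
β₁ = 0.845, so c = a/β₁ = 9.736/0.845 = 11.522 in.
From the linear strain diagram with ε_cu = 0.003: ε_t = 0.003 (d − c)/c = 0.003 × (28.8 − 11.522)/11.522 = 0.00450.
ε_t is between 0.004 and 0.005 — transition zone.

ε_t ≈ 0.00450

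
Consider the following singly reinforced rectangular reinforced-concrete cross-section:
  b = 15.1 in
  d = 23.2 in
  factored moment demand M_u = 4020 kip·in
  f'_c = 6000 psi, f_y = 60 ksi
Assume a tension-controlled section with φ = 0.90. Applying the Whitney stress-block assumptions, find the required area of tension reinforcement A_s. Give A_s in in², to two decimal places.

A_s ≈ 3.40 in²

M_n = M_u/φ = 4020/0.90 = 4466.67 kip·in.
From M_n = 0.85 f'_c a b (d − a/2):
a = d − √(d² − 2M_n/(0.85 f'_c b)) = 23.2 − √(23.2² − 2 × 4466.67/(0.85 × 6 × 15.1)) = 2.652 in.
A_s = 0.85 f'_c a b / f_y = 0.85 × 6 × 2.652 × 15.1 / 60 = 3.404 in².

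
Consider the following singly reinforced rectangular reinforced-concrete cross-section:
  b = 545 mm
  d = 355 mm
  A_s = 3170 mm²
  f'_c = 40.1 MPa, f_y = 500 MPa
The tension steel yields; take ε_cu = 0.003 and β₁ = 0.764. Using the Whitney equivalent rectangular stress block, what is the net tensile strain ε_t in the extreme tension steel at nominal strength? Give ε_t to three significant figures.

a = A_s f_y/(0.85 f'_c b) = 85.32 mm.
β₁ = 0.764, so c = a/β₁ = 85.32/0.764 = 111.68 mm.
From the linear strain diagram with ε_cu = 0.003: ε_t = 0.003 (d − c)/c = 0.003 × (355 − 111.68)/111.68 = 0.00654.
Since ε_t ≥ 0.005, the section is tension-controlled.

ε_t ≈ 0.00654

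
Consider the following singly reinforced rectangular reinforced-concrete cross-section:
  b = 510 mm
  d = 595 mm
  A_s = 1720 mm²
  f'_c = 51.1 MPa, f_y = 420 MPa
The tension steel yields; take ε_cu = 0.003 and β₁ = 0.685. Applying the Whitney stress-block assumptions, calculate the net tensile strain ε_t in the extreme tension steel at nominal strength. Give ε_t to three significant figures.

a = A_s f_y/(0.85 f'_c b) = 32.61 mm.
β₁ = 0.685, so c = a/β₁ = 32.61/0.685 = 47.61 mm.
From the linear strain diagram with ε_cu = 0.003: ε_t = 0.003 (d − c)/c = 0.003 × (595 − 47.61)/47.61 = 0.0345.
Since ε_t ≥ 0.005, the section is tension-controlled.

ε_t ≈ 0.0345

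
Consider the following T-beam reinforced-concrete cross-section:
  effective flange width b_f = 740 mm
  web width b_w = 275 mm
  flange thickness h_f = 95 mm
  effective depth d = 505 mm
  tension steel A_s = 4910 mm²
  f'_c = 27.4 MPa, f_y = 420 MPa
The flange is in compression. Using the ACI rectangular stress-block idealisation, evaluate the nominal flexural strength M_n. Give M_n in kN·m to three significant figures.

Tension: T = A_s f_y = 4910 × 420 = 2062200 N.
Try a within the flange: a = T/(0.85 f'_c b_f) = 2062200/(0.85 × 27.4 × 740) = 119.65 mm.
a = 119.65 > h_f = 95 mm: the block extends into the web. Split into flange-overhang and web parts.
C_f = 0.85 f'_c (b_f − b_w) h_f = 0.85 × 27.4 × (740 − 275) × 95 = 1028836 N.
Remaining web compression depth: a_w = (T − C_f)/(0.85 f'_c b_w) = (2062200 − 1028836)/(0.85 × 27.4 × 275) = 161.34 mm.
M_n = C_f(d − h_f/2) + (T − C_f)(d − a_w/2) = 1028836 × (505 − 47.5) + 1033364 × (505 − 80.67) = 470.69 + 438.49 = 909.18 × 10⁶ N·mm.
M_n = 909.18 kN·m.

M_n ≈ 909 kN·m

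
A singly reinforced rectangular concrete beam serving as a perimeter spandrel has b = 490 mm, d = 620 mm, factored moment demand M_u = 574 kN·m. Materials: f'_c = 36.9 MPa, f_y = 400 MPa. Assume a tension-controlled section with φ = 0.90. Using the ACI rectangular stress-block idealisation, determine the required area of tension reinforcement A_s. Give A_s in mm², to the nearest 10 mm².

A_s ≈ 2730 mm²

M_n = M_u/φ = 574/0.90 = 637.778 kN·m.
With M_n = 0.85 f'_c a b (d − a/2), solve the quadratic for a:
a = d − √(d² − 2M_n/(0.85 f'_c b)) = 620 − √(620² − 2 × 637.778×10⁶/(0.85 × 36.9 × 490)) = 71.00 mm.
A_s = 0.85 f'_c a b / f_y = 0.85 × 36.9 × 71.00 × 490 / 400 = 2728.0 mm².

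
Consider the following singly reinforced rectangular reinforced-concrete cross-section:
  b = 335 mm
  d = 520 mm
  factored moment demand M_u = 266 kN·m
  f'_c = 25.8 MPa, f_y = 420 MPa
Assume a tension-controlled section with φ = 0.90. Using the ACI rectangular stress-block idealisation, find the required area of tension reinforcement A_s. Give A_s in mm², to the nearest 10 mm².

A_s ≈ 1470 mm²

M_n = M_u/φ = 266/0.90 = 295.556 kN·m.
With M_n = 0.85 f'_c a b (d − a/2), solve the quadratic for a:
a = d − √(d² − 2M_n/(0.85 f'_c b)) = 520 − √(520² − 2 × 295.556×10⁶/(0.85 × 25.8 × 335)) = 84.18 mm.
A_s = 0.85 f'_c a b / f_y = 0.85 × 25.8 × 84.18 × 335 / 420 = 1472.5 mm².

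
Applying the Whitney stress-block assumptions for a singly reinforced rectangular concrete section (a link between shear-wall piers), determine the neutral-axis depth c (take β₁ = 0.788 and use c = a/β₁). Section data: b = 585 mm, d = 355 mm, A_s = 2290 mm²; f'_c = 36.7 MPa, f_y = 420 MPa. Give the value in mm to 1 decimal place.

T = A_s f_y = 2290 × 420 = 961800 N = 961.8 kN.
Setting C = 0.85 f'_c a b equal to T: a = 961800/(0.85 × 36.7 × 585) = 52.704 mm.
With β₁ = 0.788, c = a/β₁ = 52.704/0.788 = 66.9 mm.

c ≈ 66.9 mm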